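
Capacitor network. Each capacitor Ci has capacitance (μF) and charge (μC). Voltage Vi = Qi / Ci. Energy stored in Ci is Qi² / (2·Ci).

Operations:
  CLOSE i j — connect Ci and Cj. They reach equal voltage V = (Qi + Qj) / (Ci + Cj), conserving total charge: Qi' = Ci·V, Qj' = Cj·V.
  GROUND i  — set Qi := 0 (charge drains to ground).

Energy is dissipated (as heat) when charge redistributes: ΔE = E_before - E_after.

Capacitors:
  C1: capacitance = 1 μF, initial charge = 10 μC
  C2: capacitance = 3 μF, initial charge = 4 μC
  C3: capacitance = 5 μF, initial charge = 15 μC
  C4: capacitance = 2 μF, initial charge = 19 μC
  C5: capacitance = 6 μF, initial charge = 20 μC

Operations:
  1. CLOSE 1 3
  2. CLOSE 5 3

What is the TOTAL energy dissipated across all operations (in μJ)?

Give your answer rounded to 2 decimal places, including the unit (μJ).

Initial: C1(1μF, Q=10μC, V=10.00V), C2(3μF, Q=4μC, V=1.33V), C3(5μF, Q=15μC, V=3.00V), C4(2μF, Q=19μC, V=9.50V), C5(6μF, Q=20μC, V=3.33V)
Op 1: CLOSE 1-3: Q_total=25.00, C_total=6.00, V=4.17; Q1=4.17, Q3=20.83; dissipated=20.417
Op 2: CLOSE 5-3: Q_total=40.83, C_total=11.00, V=3.71; Q5=22.27, Q3=18.56; dissipated=0.947
Total dissipated: 21.364 μJ

Answer: 21.36 μJ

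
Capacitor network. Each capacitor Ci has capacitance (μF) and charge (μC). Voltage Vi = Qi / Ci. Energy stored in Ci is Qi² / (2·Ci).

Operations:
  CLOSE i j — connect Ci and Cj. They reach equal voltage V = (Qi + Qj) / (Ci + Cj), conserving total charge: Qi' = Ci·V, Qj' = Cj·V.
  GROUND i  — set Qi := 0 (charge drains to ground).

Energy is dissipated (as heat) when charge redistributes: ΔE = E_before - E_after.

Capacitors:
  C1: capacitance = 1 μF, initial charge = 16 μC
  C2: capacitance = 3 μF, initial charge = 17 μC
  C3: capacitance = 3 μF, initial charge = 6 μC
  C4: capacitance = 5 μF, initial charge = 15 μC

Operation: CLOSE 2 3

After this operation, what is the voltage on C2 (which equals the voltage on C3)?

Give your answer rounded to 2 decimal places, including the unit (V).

Answer: 3.83 V

Derivation:
Initial: C1(1μF, Q=16μC, V=16.00V), C2(3μF, Q=17μC, V=5.67V), C3(3μF, Q=6μC, V=2.00V), C4(5μF, Q=15μC, V=3.00V)
Op 1: CLOSE 2-3: Q_total=23.00, C_total=6.00, V=3.83; Q2=11.50, Q3=11.50; dissipated=10.083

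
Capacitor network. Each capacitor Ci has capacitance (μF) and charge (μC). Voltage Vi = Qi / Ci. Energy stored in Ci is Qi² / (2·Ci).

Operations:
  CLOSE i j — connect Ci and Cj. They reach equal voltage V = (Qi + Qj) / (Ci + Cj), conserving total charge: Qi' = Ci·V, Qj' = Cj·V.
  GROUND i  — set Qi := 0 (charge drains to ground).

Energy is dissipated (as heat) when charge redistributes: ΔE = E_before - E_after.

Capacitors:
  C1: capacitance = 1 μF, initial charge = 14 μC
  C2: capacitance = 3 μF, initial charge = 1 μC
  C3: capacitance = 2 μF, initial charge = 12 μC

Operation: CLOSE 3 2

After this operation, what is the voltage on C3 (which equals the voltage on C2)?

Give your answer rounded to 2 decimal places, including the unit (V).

Answer: 2.60 V

Derivation:
Initial: C1(1μF, Q=14μC, V=14.00V), C2(3μF, Q=1μC, V=0.33V), C3(2μF, Q=12μC, V=6.00V)
Op 1: CLOSE 3-2: Q_total=13.00, C_total=5.00, V=2.60; Q3=5.20, Q2=7.80; dissipated=19.267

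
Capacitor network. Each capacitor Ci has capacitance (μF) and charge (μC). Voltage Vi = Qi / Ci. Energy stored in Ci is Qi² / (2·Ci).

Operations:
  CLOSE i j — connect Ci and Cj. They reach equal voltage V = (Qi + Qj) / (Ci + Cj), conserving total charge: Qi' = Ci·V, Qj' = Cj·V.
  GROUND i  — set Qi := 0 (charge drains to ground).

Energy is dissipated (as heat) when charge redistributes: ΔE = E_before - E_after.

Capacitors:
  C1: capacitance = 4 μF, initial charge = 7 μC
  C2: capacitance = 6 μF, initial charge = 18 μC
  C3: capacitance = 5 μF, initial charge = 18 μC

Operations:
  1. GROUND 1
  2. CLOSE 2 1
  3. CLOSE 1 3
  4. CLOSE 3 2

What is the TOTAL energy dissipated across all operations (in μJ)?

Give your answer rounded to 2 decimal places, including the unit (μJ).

Initial: C1(4μF, Q=7μC, V=1.75V), C2(6μF, Q=18μC, V=3.00V), C3(5μF, Q=18μC, V=3.60V)
Op 1: GROUND 1: Q1=0; energy lost=6.125
Op 2: CLOSE 2-1: Q_total=18.00, C_total=10.00, V=1.80; Q2=10.80, Q1=7.20; dissipated=10.800
Op 3: CLOSE 1-3: Q_total=25.20, C_total=9.00, V=2.80; Q1=11.20, Q3=14.00; dissipated=3.600
Op 4: CLOSE 3-2: Q_total=24.80, C_total=11.00, V=2.25; Q3=11.27, Q2=13.53; dissipated=1.364
Total dissipated: 21.889 μJ

Answer: 21.89 μJ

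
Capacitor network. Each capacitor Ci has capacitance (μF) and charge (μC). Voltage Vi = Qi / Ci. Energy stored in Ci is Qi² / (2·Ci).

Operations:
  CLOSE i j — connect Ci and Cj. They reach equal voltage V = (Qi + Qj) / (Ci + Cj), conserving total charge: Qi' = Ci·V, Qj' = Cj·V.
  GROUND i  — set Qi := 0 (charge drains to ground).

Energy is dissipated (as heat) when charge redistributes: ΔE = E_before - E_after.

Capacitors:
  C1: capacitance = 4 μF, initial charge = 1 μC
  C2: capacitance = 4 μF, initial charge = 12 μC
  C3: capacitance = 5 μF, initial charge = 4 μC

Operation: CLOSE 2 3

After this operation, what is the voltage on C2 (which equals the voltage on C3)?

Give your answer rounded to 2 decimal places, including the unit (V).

Initial: C1(4μF, Q=1μC, V=0.25V), C2(4μF, Q=12μC, V=3.00V), C3(5μF, Q=4μC, V=0.80V)
Op 1: CLOSE 2-3: Q_total=16.00, C_total=9.00, V=1.78; Q2=7.11, Q3=8.89; dissipated=5.378

Answer: 1.78 V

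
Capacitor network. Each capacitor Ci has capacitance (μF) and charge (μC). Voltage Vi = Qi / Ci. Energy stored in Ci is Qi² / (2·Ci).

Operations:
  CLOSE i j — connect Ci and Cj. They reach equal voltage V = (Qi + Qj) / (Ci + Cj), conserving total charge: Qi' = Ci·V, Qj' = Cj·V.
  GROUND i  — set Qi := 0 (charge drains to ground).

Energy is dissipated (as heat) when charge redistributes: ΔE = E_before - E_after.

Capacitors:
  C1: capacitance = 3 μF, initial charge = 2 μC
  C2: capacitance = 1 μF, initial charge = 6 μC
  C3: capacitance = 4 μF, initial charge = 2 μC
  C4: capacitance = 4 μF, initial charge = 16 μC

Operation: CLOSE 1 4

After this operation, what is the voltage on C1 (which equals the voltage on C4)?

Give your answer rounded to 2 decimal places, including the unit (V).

Initial: C1(3μF, Q=2μC, V=0.67V), C2(1μF, Q=6μC, V=6.00V), C3(4μF, Q=2μC, V=0.50V), C4(4μF, Q=16μC, V=4.00V)
Op 1: CLOSE 1-4: Q_total=18.00, C_total=7.00, V=2.57; Q1=7.71, Q4=10.29; dissipated=9.524

Answer: 2.57 V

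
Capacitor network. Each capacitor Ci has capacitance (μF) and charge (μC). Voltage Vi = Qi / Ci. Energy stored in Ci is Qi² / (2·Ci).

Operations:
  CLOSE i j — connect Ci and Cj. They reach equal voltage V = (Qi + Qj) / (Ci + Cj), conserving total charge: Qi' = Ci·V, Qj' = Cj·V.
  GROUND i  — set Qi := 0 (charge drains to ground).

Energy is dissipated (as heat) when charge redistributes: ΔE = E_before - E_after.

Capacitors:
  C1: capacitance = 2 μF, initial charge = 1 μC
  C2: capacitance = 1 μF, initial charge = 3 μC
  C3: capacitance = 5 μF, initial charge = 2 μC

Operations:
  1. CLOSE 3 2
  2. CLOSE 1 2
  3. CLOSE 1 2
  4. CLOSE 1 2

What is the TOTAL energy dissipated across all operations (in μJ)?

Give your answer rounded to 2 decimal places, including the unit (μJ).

Answer: 2.85 μJ

Derivation:
Initial: C1(2μF, Q=1μC, V=0.50V), C2(1μF, Q=3μC, V=3.00V), C3(5μF, Q=2μC, V=0.40V)
Op 1: CLOSE 3-2: Q_total=5.00, C_total=6.00, V=0.83; Q3=4.17, Q2=0.83; dissipated=2.817
Op 2: CLOSE 1-2: Q_total=1.83, C_total=3.00, V=0.61; Q1=1.22, Q2=0.61; dissipated=0.037
Op 3: CLOSE 1-2: Q_total=1.83, C_total=3.00, V=0.61; Q1=1.22, Q2=0.61; dissipated=0.000
Op 4: CLOSE 1-2: Q_total=1.83, C_total=3.00, V=0.61; Q1=1.22, Q2=0.61; dissipated=0.000
Total dissipated: 2.854 μJ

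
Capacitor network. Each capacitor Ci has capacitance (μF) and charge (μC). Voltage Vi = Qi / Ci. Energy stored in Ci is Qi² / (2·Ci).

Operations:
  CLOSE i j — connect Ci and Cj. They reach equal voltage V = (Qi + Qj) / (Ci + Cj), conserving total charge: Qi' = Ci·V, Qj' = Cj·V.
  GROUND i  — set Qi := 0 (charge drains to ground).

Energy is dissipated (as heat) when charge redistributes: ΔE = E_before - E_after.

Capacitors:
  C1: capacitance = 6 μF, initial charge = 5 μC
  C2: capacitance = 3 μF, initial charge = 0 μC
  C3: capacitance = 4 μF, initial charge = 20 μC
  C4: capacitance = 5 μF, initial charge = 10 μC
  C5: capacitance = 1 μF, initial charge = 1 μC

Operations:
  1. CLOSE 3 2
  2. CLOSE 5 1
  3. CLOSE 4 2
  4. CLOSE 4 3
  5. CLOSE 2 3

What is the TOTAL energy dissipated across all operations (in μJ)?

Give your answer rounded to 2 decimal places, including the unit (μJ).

Answer: 22.50 μJ

Derivation:
Initial: C1(6μF, Q=5μC, V=0.83V), C2(3μF, Q=0μC, V=0.00V), C3(4μF, Q=20μC, V=5.00V), C4(5μF, Q=10μC, V=2.00V), C5(1μF, Q=1μC, V=1.00V)
Op 1: CLOSE 3-2: Q_total=20.00, C_total=7.00, V=2.86; Q3=11.43, Q2=8.57; dissipated=21.429
Op 2: CLOSE 5-1: Q_total=6.00, C_total=7.00, V=0.86; Q5=0.86, Q1=5.14; dissipated=0.012
Op 3: CLOSE 4-2: Q_total=18.57, C_total=8.00, V=2.32; Q4=11.61, Q2=6.96; dissipated=0.689
Op 4: CLOSE 4-3: Q_total=23.04, C_total=9.00, V=2.56; Q4=12.80, Q3=10.24; dissipated=0.319
Op 5: CLOSE 2-3: Q_total=17.20, C_total=7.00, V=2.46; Q2=7.37, Q3=9.83; dissipated=0.049
Total dissipated: 22.497 μJ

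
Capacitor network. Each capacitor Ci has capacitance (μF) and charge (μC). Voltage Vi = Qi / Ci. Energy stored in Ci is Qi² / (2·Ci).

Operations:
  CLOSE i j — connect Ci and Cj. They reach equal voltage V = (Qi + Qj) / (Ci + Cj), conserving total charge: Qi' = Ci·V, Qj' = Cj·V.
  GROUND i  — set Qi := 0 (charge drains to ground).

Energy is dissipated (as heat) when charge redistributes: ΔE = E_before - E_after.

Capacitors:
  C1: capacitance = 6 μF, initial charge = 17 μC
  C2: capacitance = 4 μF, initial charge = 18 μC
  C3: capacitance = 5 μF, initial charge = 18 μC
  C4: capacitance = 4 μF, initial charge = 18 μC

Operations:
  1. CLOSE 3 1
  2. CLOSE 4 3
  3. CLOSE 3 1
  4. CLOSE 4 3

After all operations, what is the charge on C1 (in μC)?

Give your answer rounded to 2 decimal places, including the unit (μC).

Answer: 20.69 μC

Derivation:
Initial: C1(6μF, Q=17μC, V=2.83V), C2(4μF, Q=18μC, V=4.50V), C3(5μF, Q=18μC, V=3.60V), C4(4μF, Q=18μC, V=4.50V)
Op 1: CLOSE 3-1: Q_total=35.00, C_total=11.00, V=3.18; Q3=15.91, Q1=19.09; dissipated=0.802
Op 2: CLOSE 4-3: Q_total=33.91, C_total=9.00, V=3.77; Q4=15.07, Q3=18.84; dissipated=1.931
Op 3: CLOSE 3-1: Q_total=37.93, C_total=11.00, V=3.45; Q3=17.24, Q1=20.69; dissipated=0.468
Op 4: CLOSE 4-3: Q_total=32.31, C_total=9.00, V=3.59; Q4=14.36, Q3=17.95; dissipated=0.113
Final charges: Q1=20.69, Q2=18.00, Q3=17.95, Q4=14.36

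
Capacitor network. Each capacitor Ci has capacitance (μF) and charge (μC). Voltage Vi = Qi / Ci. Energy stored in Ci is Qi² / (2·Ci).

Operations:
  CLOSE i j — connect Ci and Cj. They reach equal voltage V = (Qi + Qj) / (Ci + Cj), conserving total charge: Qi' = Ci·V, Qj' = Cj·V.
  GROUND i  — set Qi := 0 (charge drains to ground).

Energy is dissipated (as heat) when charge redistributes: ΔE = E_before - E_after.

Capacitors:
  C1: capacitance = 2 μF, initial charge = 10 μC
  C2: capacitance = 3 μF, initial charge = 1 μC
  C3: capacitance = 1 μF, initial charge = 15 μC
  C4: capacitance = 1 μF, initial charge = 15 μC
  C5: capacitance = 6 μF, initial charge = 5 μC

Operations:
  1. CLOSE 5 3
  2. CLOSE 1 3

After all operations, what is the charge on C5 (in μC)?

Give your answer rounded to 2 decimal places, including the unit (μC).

Initial: C1(2μF, Q=10μC, V=5.00V), C2(3μF, Q=1μC, V=0.33V), C3(1μF, Q=15μC, V=15.00V), C4(1μF, Q=15μC, V=15.00V), C5(6μF, Q=5μC, V=0.83V)
Op 1: CLOSE 5-3: Q_total=20.00, C_total=7.00, V=2.86; Q5=17.14, Q3=2.86; dissipated=86.012
Op 2: CLOSE 1-3: Q_total=12.86, C_total=3.00, V=4.29; Q1=8.57, Q3=4.29; dissipated=1.531
Final charges: Q1=8.57, Q2=1.00, Q3=4.29, Q4=15.00, Q5=17.14

Answer: 17.14 μC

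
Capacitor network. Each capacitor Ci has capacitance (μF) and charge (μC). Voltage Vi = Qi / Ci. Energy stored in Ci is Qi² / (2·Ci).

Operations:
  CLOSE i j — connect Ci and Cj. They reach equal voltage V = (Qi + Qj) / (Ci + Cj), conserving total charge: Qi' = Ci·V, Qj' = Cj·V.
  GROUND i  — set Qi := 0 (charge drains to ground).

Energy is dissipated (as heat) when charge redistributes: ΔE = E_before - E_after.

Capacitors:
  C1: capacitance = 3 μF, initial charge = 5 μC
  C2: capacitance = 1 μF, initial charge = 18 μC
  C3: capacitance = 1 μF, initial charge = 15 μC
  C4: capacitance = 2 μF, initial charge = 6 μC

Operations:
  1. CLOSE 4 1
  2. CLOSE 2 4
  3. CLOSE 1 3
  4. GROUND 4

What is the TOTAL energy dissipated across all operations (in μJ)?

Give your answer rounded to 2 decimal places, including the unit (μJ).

Answer: 201.47 μJ

Derivation:
Initial: C1(3μF, Q=5μC, V=1.67V), C2(1μF, Q=18μC, V=18.00V), C3(1μF, Q=15μC, V=15.00V), C4(2μF, Q=6μC, V=3.00V)
Op 1: CLOSE 4-1: Q_total=11.00, C_total=5.00, V=2.20; Q4=4.40, Q1=6.60; dissipated=1.067
Op 2: CLOSE 2-4: Q_total=22.40, C_total=3.00, V=7.47; Q2=7.47, Q4=14.93; dissipated=83.213
Op 3: CLOSE 1-3: Q_total=21.60, C_total=4.00, V=5.40; Q1=16.20, Q3=5.40; dissipated=61.440
Op 4: GROUND 4: Q4=0; energy lost=55.751
Total dissipated: 201.471 μJ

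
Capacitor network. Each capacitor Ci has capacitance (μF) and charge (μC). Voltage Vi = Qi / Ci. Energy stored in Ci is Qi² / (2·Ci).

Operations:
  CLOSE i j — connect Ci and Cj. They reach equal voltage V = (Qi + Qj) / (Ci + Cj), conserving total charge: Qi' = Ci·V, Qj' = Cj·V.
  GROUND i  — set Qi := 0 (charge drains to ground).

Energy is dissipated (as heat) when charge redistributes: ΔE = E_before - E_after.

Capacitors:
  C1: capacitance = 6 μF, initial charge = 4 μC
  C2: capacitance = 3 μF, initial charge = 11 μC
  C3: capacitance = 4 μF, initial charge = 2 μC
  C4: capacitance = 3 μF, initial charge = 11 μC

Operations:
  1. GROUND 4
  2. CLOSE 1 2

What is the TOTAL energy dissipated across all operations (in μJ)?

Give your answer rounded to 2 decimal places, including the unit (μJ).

Answer: 29.17 μJ

Derivation:
Initial: C1(6μF, Q=4μC, V=0.67V), C2(3μF, Q=11μC, V=3.67V), C3(4μF, Q=2μC, V=0.50V), C4(3μF, Q=11μC, V=3.67V)
Op 1: GROUND 4: Q4=0; energy lost=20.167
Op 2: CLOSE 1-2: Q_total=15.00, C_total=9.00, V=1.67; Q1=10.00, Q2=5.00; dissipated=9.000
Total dissipated: 29.167 μJ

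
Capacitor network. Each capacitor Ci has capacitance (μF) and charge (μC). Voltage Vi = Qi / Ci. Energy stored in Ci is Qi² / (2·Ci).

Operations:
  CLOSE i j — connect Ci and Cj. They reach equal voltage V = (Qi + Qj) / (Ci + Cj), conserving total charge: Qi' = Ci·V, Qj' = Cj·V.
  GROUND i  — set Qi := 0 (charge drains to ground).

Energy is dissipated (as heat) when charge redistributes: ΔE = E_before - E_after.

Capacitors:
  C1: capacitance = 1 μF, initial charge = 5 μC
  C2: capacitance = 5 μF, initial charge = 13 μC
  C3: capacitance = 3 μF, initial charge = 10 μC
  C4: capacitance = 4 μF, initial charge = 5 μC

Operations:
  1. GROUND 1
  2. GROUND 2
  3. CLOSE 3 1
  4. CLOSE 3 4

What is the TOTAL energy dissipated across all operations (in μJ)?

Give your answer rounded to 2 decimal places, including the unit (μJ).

Initial: C1(1μF, Q=5μC, V=5.00V), C2(5μF, Q=13μC, V=2.60V), C3(3μF, Q=10μC, V=3.33V), C4(4μF, Q=5μC, V=1.25V)
Op 1: GROUND 1: Q1=0; energy lost=12.500
Op 2: GROUND 2: Q2=0; energy lost=16.900
Op 3: CLOSE 3-1: Q_total=10.00, C_total=4.00, V=2.50; Q3=7.50, Q1=2.50; dissipated=4.167
Op 4: CLOSE 3-4: Q_total=12.50, C_total=7.00, V=1.79; Q3=5.36, Q4=7.14; dissipated=1.339
Total dissipated: 34.906 μJ

Answer: 34.91 μJ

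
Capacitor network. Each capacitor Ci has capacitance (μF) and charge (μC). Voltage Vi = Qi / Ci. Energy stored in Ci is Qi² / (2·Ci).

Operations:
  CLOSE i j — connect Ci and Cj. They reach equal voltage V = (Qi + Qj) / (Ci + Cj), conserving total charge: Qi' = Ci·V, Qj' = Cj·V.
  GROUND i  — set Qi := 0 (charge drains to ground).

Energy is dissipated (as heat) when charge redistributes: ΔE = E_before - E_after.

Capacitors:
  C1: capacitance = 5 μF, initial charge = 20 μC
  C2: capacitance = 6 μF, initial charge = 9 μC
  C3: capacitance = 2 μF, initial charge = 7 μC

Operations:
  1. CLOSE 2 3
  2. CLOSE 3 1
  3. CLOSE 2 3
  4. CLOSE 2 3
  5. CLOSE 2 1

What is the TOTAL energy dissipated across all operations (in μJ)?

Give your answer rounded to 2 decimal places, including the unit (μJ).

Answer: 8.95 μJ

Derivation:
Initial: C1(5μF, Q=20μC, V=4.00V), C2(6μF, Q=9μC, V=1.50V), C3(2μF, Q=7μC, V=3.50V)
Op 1: CLOSE 2-3: Q_total=16.00, C_total=8.00, V=2.00; Q2=12.00, Q3=4.00; dissipated=3.000
Op 2: CLOSE 3-1: Q_total=24.00, C_total=7.00, V=3.43; Q3=6.86, Q1=17.14; dissipated=2.857
Op 3: CLOSE 2-3: Q_total=18.86, C_total=8.00, V=2.36; Q2=14.14, Q3=4.71; dissipated=1.531
Op 4: CLOSE 2-3: Q_total=18.86, C_total=8.00, V=2.36; Q2=14.14, Q3=4.71; dissipated=0.000
Op 5: CLOSE 2-1: Q_total=31.29, C_total=11.00, V=2.84; Q2=17.06, Q1=14.22; dissipated=1.565
Total dissipated: 8.953 μJ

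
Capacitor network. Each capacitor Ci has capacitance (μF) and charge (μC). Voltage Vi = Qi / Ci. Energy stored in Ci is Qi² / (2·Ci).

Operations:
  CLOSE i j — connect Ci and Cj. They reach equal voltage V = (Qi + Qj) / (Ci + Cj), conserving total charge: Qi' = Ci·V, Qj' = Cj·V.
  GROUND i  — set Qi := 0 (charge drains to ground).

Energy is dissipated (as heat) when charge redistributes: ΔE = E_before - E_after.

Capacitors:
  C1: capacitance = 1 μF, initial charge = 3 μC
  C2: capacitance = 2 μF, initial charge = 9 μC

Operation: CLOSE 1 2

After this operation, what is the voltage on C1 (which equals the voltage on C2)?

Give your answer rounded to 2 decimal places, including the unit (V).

Answer: 4.00 V

Derivation:
Initial: C1(1μF, Q=3μC, V=3.00V), C2(2μF, Q=9μC, V=4.50V)
Op 1: CLOSE 1-2: Q_total=12.00, C_total=3.00, V=4.00; Q1=4.00, Q2=8.00; dissipated=0.750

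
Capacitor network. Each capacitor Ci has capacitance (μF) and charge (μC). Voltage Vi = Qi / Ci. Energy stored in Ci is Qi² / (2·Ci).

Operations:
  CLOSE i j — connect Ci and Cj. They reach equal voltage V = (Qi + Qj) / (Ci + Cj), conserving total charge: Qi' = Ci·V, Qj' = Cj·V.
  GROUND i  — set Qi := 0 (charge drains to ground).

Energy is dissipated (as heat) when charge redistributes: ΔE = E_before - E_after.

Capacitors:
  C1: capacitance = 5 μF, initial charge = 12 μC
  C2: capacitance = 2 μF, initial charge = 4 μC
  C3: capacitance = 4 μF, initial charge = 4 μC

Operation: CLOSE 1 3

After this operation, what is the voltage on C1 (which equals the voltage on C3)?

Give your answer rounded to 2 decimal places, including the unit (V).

Answer: 1.78 V

Derivation:
Initial: C1(5μF, Q=12μC, V=2.40V), C2(2μF, Q=4μC, V=2.00V), C3(4μF, Q=4μC, V=1.00V)
Op 1: CLOSE 1-3: Q_total=16.00, C_total=9.00, V=1.78; Q1=8.89, Q3=7.11; dissipated=2.178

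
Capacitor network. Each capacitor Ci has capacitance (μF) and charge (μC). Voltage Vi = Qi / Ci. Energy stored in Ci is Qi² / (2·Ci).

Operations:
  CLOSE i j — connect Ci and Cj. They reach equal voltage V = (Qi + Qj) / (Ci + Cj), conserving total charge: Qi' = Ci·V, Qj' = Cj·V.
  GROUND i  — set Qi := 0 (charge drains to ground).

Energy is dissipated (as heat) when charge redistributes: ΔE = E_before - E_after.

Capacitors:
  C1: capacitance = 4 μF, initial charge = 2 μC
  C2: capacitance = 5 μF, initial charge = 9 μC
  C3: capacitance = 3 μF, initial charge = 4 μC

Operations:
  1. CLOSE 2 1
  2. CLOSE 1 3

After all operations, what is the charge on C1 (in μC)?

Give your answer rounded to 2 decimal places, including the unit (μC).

Initial: C1(4μF, Q=2μC, V=0.50V), C2(5μF, Q=9μC, V=1.80V), C3(3μF, Q=4μC, V=1.33V)
Op 1: CLOSE 2-1: Q_total=11.00, C_total=9.00, V=1.22; Q2=6.11, Q1=4.89; dissipated=1.878
Op 2: CLOSE 1-3: Q_total=8.89, C_total=7.00, V=1.27; Q1=5.08, Q3=3.81; dissipated=0.011
Final charges: Q1=5.08, Q2=6.11, Q3=3.81

Answer: 5.08 μC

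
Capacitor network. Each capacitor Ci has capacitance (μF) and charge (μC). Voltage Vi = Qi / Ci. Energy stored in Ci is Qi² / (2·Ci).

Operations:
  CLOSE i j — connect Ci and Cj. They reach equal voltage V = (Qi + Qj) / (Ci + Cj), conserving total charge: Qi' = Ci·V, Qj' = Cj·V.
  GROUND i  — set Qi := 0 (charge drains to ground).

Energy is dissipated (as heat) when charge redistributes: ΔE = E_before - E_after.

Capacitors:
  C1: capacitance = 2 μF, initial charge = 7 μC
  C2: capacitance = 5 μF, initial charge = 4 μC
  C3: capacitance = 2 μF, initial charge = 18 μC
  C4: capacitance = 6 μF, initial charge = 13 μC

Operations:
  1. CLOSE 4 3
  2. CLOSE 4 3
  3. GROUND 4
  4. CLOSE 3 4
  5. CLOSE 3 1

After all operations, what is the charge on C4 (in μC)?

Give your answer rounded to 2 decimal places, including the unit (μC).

Answer: 5.81 μC

Derivation:
Initial: C1(2μF, Q=7μC, V=3.50V), C2(5μF, Q=4μC, V=0.80V), C3(2μF, Q=18μC, V=9.00V), C4(6μF, Q=13μC, V=2.17V)
Op 1: CLOSE 4-3: Q_total=31.00, C_total=8.00, V=3.88; Q4=23.25, Q3=7.75; dissipated=35.021
Op 2: CLOSE 4-3: Q_total=31.00, C_total=8.00, V=3.88; Q4=23.25, Q3=7.75; dissipated=0.000
Op 3: GROUND 4: Q4=0; energy lost=45.047
Op 4: CLOSE 3-4: Q_total=7.75, C_total=8.00, V=0.97; Q3=1.94, Q4=5.81; dissipated=11.262
Op 5: CLOSE 3-1: Q_total=8.94, C_total=4.00, V=2.23; Q3=4.47, Q1=4.47; dissipated=3.204
Final charges: Q1=4.47, Q2=4.00, Q3=4.47, Q4=5.81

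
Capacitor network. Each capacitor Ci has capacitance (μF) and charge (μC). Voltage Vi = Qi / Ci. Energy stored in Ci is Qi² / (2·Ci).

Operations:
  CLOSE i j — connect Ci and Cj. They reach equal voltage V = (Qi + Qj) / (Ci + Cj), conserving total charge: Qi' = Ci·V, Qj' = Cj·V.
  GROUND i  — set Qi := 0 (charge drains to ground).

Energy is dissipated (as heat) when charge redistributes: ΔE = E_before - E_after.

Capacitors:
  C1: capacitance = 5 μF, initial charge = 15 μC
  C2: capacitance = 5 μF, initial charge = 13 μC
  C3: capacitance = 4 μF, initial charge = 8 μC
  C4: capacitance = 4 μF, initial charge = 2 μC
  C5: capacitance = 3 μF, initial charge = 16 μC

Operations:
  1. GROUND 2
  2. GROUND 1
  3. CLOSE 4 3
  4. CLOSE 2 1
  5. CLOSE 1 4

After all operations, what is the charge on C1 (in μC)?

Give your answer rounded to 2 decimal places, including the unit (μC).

Initial: C1(5μF, Q=15μC, V=3.00V), C2(5μF, Q=13μC, V=2.60V), C3(4μF, Q=8μC, V=2.00V), C4(4μF, Q=2μC, V=0.50V), C5(3μF, Q=16μC, V=5.33V)
Op 1: GROUND 2: Q2=0; energy lost=16.900
Op 2: GROUND 1: Q1=0; energy lost=22.500
Op 3: CLOSE 4-3: Q_total=10.00, C_total=8.00, V=1.25; Q4=5.00, Q3=5.00; dissipated=2.250
Op 4: CLOSE 2-1: Q_total=0.00, C_total=10.00, V=0.00; Q2=0.00, Q1=0.00; dissipated=0.000
Op 5: CLOSE 1-4: Q_total=5.00, C_total=9.00, V=0.56; Q1=2.78, Q4=2.22; dissipated=1.736
Final charges: Q1=2.78, Q2=0.00, Q3=5.00, Q4=2.22, Q5=16.00

Answer: 2.78 μC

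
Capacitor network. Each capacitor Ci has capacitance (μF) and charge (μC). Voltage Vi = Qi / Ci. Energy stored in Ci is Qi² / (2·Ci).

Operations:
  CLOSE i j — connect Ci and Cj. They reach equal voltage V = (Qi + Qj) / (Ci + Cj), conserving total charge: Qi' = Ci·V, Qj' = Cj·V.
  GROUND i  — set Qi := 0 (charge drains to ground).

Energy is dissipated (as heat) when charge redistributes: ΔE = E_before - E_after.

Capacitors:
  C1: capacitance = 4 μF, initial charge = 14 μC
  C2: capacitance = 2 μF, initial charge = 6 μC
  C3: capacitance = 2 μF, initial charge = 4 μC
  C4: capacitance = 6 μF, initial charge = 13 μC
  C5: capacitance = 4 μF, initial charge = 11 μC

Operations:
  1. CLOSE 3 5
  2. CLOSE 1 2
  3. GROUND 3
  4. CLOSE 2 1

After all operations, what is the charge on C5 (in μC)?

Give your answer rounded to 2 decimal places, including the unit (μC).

Initial: C1(4μF, Q=14μC, V=3.50V), C2(2μF, Q=6μC, V=3.00V), C3(2μF, Q=4μC, V=2.00V), C4(6μF, Q=13μC, V=2.17V), C5(4μF, Q=11μC, V=2.75V)
Op 1: CLOSE 3-5: Q_total=15.00, C_total=6.00, V=2.50; Q3=5.00, Q5=10.00; dissipated=0.375
Op 2: CLOSE 1-2: Q_total=20.00, C_total=6.00, V=3.33; Q1=13.33, Q2=6.67; dissipated=0.167
Op 3: GROUND 3: Q3=0; energy lost=6.250
Op 4: CLOSE 2-1: Q_total=20.00, C_total=6.00, V=3.33; Q2=6.67, Q1=13.33; dissipated=0.000
Final charges: Q1=13.33, Q2=6.67, Q3=0.00, Q4=13.00, Q5=10.00

Answer: 10.00 μC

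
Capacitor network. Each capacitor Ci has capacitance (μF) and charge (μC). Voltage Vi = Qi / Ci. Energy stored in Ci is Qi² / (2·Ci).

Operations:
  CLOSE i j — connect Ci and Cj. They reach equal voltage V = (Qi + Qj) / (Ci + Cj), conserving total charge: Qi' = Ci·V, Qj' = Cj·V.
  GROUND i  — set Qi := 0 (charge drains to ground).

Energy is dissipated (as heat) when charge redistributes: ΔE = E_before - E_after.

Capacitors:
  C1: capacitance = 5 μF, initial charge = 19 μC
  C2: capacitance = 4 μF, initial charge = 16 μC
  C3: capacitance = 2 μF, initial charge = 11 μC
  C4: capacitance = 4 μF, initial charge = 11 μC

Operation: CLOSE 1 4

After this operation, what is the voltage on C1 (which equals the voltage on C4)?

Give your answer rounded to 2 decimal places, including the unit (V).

Answer: 3.33 V

Derivation:
Initial: C1(5μF, Q=19μC, V=3.80V), C2(4μF, Q=16μC, V=4.00V), C3(2μF, Q=11μC, V=5.50V), C4(4μF, Q=11μC, V=2.75V)
Op 1: CLOSE 1-4: Q_total=30.00, C_total=9.00, V=3.33; Q1=16.67, Q4=13.33; dissipated=1.225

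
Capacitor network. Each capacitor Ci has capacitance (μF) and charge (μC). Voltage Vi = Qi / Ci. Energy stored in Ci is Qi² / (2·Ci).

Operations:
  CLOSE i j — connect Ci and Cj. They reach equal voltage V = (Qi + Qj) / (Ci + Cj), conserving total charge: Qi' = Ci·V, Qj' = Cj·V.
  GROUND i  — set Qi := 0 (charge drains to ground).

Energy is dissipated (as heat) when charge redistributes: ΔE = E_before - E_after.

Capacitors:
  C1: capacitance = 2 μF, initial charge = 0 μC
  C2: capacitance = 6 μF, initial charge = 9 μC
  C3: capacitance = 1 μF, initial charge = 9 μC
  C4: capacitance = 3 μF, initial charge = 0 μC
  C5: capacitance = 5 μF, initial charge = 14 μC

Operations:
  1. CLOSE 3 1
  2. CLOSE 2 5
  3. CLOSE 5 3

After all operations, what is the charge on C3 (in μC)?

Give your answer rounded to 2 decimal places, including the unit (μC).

Initial: C1(2μF, Q=0μC, V=0.00V), C2(6μF, Q=9μC, V=1.50V), C3(1μF, Q=9μC, V=9.00V), C4(3μF, Q=0μC, V=0.00V), C5(5μF, Q=14μC, V=2.80V)
Op 1: CLOSE 3-1: Q_total=9.00, C_total=3.00, V=3.00; Q3=3.00, Q1=6.00; dissipated=27.000
Op 2: CLOSE 2-5: Q_total=23.00, C_total=11.00, V=2.09; Q2=12.55, Q5=10.45; dissipated=2.305
Op 3: CLOSE 5-3: Q_total=13.45, C_total=6.00, V=2.24; Q5=11.21, Q3=2.24; dissipated=0.344
Final charges: Q1=6.00, Q2=12.55, Q3=2.24, Q4=0.00, Q5=11.21

Answer: 2.24 μC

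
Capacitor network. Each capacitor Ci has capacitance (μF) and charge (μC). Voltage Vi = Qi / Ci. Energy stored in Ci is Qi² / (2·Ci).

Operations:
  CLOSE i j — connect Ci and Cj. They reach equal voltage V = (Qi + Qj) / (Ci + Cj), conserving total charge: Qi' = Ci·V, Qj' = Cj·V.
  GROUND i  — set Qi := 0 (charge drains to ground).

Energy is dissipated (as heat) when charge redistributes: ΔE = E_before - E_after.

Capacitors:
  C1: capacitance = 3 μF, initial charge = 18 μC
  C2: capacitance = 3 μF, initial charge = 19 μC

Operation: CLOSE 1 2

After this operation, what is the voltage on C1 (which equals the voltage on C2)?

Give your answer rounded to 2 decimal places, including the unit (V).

Answer: 6.17 V

Derivation:
Initial: C1(3μF, Q=18μC, V=6.00V), C2(3μF, Q=19μC, V=6.33V)
Op 1: CLOSE 1-2: Q_total=37.00, C_total=6.00, V=6.17; Q1=18.50, Q2=18.50; dissipated=0.083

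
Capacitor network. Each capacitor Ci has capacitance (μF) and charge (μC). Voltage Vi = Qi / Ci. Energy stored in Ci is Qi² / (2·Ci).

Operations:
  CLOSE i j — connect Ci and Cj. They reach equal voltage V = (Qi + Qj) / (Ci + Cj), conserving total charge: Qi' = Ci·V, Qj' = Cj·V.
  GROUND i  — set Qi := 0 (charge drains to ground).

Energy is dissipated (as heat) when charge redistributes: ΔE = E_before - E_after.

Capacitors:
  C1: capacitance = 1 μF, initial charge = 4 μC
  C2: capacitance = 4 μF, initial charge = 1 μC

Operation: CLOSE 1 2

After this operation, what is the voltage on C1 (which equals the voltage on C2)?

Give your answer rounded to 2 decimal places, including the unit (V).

Initial: C1(1μF, Q=4μC, V=4.00V), C2(4μF, Q=1μC, V=0.25V)
Op 1: CLOSE 1-2: Q_total=5.00, C_total=5.00, V=1.00; Q1=1.00, Q2=4.00; dissipated=5.625

Answer: 1.00 V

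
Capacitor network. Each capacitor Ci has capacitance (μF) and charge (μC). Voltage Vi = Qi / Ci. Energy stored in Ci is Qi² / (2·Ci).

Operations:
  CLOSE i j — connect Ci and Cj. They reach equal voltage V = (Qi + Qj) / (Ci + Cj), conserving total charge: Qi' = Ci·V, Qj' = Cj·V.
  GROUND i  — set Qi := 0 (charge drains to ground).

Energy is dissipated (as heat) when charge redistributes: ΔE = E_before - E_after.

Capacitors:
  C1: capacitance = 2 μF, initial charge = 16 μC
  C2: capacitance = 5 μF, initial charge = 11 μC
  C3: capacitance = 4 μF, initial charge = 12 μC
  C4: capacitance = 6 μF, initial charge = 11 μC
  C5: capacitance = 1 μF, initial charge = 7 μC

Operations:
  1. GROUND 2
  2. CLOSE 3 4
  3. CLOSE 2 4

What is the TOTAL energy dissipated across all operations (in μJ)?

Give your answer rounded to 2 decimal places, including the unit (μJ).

Initial: C1(2μF, Q=16μC, V=8.00V), C2(5μF, Q=11μC, V=2.20V), C3(4μF, Q=12μC, V=3.00V), C4(6μF, Q=11μC, V=1.83V), C5(1μF, Q=7μC, V=7.00V)
Op 1: GROUND 2: Q2=0; energy lost=12.100
Op 2: CLOSE 3-4: Q_total=23.00, C_total=10.00, V=2.30; Q3=9.20, Q4=13.80; dissipated=1.633
Op 3: CLOSE 2-4: Q_total=13.80, C_total=11.00, V=1.25; Q2=6.27, Q4=7.53; dissipated=7.214
Total dissipated: 20.947 μJ

Answer: 20.95 μJ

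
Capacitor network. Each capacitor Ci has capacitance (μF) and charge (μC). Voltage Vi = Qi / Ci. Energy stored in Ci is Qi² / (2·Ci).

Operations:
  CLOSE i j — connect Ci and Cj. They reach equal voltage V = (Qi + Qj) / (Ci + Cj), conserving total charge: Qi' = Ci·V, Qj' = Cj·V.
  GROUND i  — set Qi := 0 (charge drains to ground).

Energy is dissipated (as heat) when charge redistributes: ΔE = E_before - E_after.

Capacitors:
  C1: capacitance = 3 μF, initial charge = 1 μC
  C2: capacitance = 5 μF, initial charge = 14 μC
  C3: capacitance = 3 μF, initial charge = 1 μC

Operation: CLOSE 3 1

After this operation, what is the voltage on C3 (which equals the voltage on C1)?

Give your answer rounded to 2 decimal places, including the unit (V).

Initial: C1(3μF, Q=1μC, V=0.33V), C2(5μF, Q=14μC, V=2.80V), C3(3μF, Q=1μC, V=0.33V)
Op 1: CLOSE 3-1: Q_total=2.00, C_total=6.00, V=0.33; Q3=1.00, Q1=1.00; dissipated=0.000

Answer: 0.33 V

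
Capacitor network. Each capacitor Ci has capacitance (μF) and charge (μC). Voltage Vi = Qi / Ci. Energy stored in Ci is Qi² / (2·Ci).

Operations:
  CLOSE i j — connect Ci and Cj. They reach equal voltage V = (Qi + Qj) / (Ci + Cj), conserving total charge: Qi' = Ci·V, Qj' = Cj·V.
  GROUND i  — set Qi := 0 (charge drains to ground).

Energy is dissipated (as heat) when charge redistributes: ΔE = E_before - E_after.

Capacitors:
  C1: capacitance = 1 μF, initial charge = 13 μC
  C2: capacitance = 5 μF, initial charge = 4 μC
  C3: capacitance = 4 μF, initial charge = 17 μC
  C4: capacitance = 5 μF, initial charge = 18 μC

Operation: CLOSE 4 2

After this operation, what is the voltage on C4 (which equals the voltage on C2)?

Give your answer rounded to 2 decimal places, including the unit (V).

Initial: C1(1μF, Q=13μC, V=13.00V), C2(5μF, Q=4μC, V=0.80V), C3(4μF, Q=17μC, V=4.25V), C4(5μF, Q=18μC, V=3.60V)
Op 1: CLOSE 4-2: Q_total=22.00, C_total=10.00, V=2.20; Q4=11.00, Q2=11.00; dissipated=9.800

Answer: 2.20 V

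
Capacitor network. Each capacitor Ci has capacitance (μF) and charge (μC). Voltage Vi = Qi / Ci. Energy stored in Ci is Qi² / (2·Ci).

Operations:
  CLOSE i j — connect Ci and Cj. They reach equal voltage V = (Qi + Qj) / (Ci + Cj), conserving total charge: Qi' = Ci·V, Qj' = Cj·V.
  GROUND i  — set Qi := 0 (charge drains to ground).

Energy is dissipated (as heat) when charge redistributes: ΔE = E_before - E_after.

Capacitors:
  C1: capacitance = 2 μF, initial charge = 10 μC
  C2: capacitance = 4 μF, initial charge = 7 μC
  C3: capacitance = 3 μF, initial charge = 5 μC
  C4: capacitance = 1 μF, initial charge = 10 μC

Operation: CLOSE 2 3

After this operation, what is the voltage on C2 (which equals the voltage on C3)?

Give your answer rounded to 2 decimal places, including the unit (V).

Initial: C1(2μF, Q=10μC, V=5.00V), C2(4μF, Q=7μC, V=1.75V), C3(3μF, Q=5μC, V=1.67V), C4(1μF, Q=10μC, V=10.00V)
Op 1: CLOSE 2-3: Q_total=12.00, C_total=7.00, V=1.71; Q2=6.86, Q3=5.14; dissipated=0.006

Answer: 1.71 V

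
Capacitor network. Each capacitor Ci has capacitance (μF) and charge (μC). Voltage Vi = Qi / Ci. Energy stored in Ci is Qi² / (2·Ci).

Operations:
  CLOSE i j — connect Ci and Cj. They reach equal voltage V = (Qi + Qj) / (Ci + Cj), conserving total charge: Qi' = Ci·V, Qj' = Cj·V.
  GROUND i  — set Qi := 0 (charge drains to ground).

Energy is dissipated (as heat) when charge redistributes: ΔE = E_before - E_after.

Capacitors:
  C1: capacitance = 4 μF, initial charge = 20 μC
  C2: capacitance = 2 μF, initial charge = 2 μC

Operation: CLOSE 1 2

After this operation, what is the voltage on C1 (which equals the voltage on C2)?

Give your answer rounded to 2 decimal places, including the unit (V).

Answer: 3.67 V

Derivation:
Initial: C1(4μF, Q=20μC, V=5.00V), C2(2μF, Q=2μC, V=1.00V)
Op 1: CLOSE 1-2: Q_total=22.00, C_total=6.00, V=3.67; Q1=14.67, Q2=7.33; dissipated=10.667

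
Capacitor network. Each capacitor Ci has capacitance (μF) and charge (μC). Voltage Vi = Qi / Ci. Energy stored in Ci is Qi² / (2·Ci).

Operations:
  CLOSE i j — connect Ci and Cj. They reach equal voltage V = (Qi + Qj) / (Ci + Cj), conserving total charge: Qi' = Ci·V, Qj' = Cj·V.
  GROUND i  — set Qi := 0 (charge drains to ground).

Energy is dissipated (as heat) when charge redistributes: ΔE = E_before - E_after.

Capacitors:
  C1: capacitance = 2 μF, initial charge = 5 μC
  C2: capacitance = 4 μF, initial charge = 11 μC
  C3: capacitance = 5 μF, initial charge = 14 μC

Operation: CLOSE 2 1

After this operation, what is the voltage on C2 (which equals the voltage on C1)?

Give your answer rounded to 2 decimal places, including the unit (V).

Initial: C1(2μF, Q=5μC, V=2.50V), C2(4μF, Q=11μC, V=2.75V), C3(5μF, Q=14μC, V=2.80V)
Op 1: CLOSE 2-1: Q_total=16.00, C_total=6.00, V=2.67; Q2=10.67, Q1=5.33; dissipated=0.042

Answer: 2.67 V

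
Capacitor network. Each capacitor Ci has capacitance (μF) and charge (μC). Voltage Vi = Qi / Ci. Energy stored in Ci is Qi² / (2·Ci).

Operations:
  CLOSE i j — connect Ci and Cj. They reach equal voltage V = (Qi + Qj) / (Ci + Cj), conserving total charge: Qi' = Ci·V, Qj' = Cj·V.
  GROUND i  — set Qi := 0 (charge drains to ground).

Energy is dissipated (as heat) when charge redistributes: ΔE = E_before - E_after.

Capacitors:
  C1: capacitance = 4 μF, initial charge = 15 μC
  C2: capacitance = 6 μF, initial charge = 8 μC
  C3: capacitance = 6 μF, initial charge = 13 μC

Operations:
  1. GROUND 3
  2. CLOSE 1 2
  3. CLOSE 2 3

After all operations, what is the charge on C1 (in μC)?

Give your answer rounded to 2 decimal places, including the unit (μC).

Answer: 9.20 μC

Derivation:
Initial: C1(4μF, Q=15μC, V=3.75V), C2(6μF, Q=8μC, V=1.33V), C3(6μF, Q=13μC, V=2.17V)
Op 1: GROUND 3: Q3=0; energy lost=14.083
Op 2: CLOSE 1-2: Q_total=23.00, C_total=10.00, V=2.30; Q1=9.20, Q2=13.80; dissipated=7.008
Op 3: CLOSE 2-3: Q_total=13.80, C_total=12.00, V=1.15; Q2=6.90, Q3=6.90; dissipated=7.935
Final charges: Q1=9.20, Q2=6.90, Q3=6.90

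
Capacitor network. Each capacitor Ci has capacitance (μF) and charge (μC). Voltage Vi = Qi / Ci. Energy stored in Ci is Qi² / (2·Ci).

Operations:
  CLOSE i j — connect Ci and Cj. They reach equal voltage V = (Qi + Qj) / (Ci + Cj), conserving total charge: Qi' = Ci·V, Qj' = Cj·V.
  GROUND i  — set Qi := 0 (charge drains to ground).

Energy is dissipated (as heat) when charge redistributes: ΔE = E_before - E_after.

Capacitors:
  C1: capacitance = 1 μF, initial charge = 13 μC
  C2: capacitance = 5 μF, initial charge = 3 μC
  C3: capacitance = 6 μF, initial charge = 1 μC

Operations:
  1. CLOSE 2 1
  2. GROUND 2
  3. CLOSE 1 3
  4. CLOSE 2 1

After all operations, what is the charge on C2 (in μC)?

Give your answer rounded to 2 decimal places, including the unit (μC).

Initial: C1(1μF, Q=13μC, V=13.00V), C2(5μF, Q=3μC, V=0.60V), C3(6μF, Q=1μC, V=0.17V)
Op 1: CLOSE 2-1: Q_total=16.00, C_total=6.00, V=2.67; Q2=13.33, Q1=2.67; dissipated=64.067
Op 2: GROUND 2: Q2=0; energy lost=17.778
Op 3: CLOSE 1-3: Q_total=3.67, C_total=7.00, V=0.52; Q1=0.52, Q3=3.14; dissipated=2.679
Op 4: CLOSE 2-1: Q_total=0.52, C_total=6.00, V=0.09; Q2=0.44, Q1=0.09; dissipated=0.114
Final charges: Q1=0.09, Q2=0.44, Q3=3.14

Answer: 0.44 μC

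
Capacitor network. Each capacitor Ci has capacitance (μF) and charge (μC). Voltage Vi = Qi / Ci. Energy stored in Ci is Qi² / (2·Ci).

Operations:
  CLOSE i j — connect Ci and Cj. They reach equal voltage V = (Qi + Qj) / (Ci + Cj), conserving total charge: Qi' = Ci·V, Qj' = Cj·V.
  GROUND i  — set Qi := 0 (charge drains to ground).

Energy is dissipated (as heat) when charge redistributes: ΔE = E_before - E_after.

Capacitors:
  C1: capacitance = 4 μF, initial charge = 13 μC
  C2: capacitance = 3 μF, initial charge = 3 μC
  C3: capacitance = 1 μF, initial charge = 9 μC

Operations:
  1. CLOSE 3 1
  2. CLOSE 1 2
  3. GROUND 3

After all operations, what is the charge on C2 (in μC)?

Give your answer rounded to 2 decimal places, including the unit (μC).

Answer: 8.83 μC

Derivation:
Initial: C1(4μF, Q=13μC, V=3.25V), C2(3μF, Q=3μC, V=1.00V), C3(1μF, Q=9μC, V=9.00V)
Op 1: CLOSE 3-1: Q_total=22.00, C_total=5.00, V=4.40; Q3=4.40, Q1=17.60; dissipated=13.225
Op 2: CLOSE 1-2: Q_total=20.60, C_total=7.00, V=2.94; Q1=11.77, Q2=8.83; dissipated=9.909
Op 3: GROUND 3: Q3=0; energy lost=9.680
Final charges: Q1=11.77, Q2=8.83, Q3=0.00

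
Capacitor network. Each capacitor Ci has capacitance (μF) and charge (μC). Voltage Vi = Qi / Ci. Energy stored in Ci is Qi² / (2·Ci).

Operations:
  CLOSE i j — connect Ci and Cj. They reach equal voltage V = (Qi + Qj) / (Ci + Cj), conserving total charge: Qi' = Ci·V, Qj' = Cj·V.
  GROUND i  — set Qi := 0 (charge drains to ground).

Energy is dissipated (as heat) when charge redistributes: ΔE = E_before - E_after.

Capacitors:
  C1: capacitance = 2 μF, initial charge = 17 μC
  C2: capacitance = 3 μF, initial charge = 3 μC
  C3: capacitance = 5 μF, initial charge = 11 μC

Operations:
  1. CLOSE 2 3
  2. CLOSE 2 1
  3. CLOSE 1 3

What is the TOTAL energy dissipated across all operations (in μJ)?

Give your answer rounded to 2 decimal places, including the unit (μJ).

Answer: 33.89 μJ

Derivation:
Initial: C1(2μF, Q=17μC, V=8.50V), C2(3μF, Q=3μC, V=1.00V), C3(5μF, Q=11μC, V=2.20V)
Op 1: CLOSE 2-3: Q_total=14.00, C_total=8.00, V=1.75; Q2=5.25, Q3=8.75; dissipated=1.350
Op 2: CLOSE 2-1: Q_total=22.25, C_total=5.00, V=4.45; Q2=13.35, Q1=8.90; dissipated=27.337
Op 3: CLOSE 1-3: Q_total=17.65, C_total=7.00, V=2.52; Q1=5.04, Q3=12.61; dissipated=5.207
Total dissipated: 33.895 μJ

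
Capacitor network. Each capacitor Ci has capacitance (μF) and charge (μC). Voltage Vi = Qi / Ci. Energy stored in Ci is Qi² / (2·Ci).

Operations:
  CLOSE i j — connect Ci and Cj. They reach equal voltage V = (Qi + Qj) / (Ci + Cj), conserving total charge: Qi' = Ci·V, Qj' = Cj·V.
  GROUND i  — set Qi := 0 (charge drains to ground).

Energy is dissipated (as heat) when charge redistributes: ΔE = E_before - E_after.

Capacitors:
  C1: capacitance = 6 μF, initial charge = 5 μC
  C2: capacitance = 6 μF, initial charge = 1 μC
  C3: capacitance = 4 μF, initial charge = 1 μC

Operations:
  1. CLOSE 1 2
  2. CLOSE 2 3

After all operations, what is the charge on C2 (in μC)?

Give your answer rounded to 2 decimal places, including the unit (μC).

Answer: 2.40 μC

Derivation:
Initial: C1(6μF, Q=5μC, V=0.83V), C2(6μF, Q=1μC, V=0.17V), C3(4μF, Q=1μC, V=0.25V)
Op 1: CLOSE 1-2: Q_total=6.00, C_total=12.00, V=0.50; Q1=3.00, Q2=3.00; dissipated=0.667
Op 2: CLOSE 2-3: Q_total=4.00, C_total=10.00, V=0.40; Q2=2.40, Q3=1.60; dissipated=0.075
Final charges: Q1=3.00, Q2=2.40, Q3=1.60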